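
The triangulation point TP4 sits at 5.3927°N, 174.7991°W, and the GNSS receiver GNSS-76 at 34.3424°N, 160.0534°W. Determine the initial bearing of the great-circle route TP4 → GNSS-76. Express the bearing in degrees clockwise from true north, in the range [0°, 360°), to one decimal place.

23.4°

Δλ = 14.7457°
y = sin Δλ · cos φ₂ = 0.210160
x = cos φ₁ sin φ₂ − sin φ₁ cos φ₂ cos Δλ = 0.486597
θ = atan2(y, x) = 23.3594° → 23.3594° (mod 360°)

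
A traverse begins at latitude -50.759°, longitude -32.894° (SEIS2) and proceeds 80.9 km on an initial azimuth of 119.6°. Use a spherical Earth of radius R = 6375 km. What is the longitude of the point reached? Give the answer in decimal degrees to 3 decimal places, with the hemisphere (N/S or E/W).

δ = d/R = 80.9/6375 = 0.012690 rad
φ₂ = arcsin(sin φ₁ cos δ + cos φ₁ sin δ cos θ)
   = arcsin(-0.77449·0.99992 + 0.63258·0.01269·-0.49394) = -51.11383°
λ₂ = λ₁ + atan2(sin θ sin δ cos φ₁, cos δ − sin φ₁ sin φ₂) = -31.88692°

31.887°W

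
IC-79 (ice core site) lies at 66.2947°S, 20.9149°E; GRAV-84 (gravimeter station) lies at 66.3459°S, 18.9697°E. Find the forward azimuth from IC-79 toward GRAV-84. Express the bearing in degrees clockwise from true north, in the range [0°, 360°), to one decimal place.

265.4°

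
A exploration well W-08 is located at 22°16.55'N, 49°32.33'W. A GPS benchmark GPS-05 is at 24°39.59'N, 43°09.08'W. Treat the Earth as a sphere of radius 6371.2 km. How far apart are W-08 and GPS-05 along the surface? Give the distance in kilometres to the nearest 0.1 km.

703.3 km

W-08: φ = +22.27583°, λ = -49.53883°
GPS-05: φ = +24.65983°, λ = -43.15133°
Δφ = 2.3840°,  Δλ = 6.3875°
a = sin²(Δφ/2) + cos φ₁ cos φ₂ sin²(Δλ/2) = 0.003043
c = 2·arcsin(√a) = 0.110384 rad = 6.3245°
d = R·c = 6371.2 × 0.110384 = 703.3 km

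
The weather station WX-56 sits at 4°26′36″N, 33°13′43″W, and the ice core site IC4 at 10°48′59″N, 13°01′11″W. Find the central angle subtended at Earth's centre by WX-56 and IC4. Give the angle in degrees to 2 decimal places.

21.01°

WX-56: φ = +4.44333°, λ = -33.22861°
IC4: φ = +10.81639°, λ = -13.01972°
Δφ = 6.3731°,  Δλ = 20.2089°
a = sin²(Δφ/2) + cos φ₁ cos φ₂ sin²(Δλ/2) = 0.033232
c = 2·arcsin(√a) = 0.366646 rad = 21.0072°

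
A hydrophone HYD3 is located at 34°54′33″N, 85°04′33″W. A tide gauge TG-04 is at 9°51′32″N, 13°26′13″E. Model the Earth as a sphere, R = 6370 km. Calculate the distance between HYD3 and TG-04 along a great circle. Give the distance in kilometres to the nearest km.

HYD3: φ = +34.90917°, λ = -85.07583°
TG-04: φ = +9.85889°, λ = +13.43694°
Δφ = -25.0503°,  Δλ = 98.5128°
a = sin²(Δφ/2) + cos φ₁ cos φ₂ sin²(Δλ/2) = 0.510807
c = 2·arcsin(√a) = 1.592412 rad = 91.2385°
d = R·c = 6370 × 1.592412 = 10143.7 km

10144 km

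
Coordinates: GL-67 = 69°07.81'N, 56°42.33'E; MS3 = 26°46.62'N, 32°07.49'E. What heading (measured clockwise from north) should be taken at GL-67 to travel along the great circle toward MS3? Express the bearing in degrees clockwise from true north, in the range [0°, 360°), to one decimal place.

211.8°

GL-67: φ = +69.13017°, λ = +56.70550°
MS3: φ = +26.77700°, λ = +32.12483°
Δλ = -24.5807°
y = sin Δλ · cos φ₂ = -0.371368
x = cos φ₁ sin φ₂ − sin φ₁ cos φ₂ cos Δλ = -0.598101
θ = atan2(y, x) = -148.1634° → 211.8366° (mod 360°)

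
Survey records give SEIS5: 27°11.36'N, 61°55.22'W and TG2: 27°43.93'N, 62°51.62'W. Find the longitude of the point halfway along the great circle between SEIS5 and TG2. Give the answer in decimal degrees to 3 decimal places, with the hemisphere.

SEIS5: φ = +27.18933°, λ = -61.92033°
TG2: φ = +27.73217°, λ = -62.86033°
Bx = cos φ₂ cos Δλ = 0.885013,  By = cos φ₂ sin Δλ = -0.014521
φₘ = atan2(sin φ₁ + sin φ₂, √((cos φ₁ + Bx)² + By²)) = 27.46154°
λₘ = λ₁ + atan2(By, cos φ₁ + Bx) = -62.38918°

62.389°W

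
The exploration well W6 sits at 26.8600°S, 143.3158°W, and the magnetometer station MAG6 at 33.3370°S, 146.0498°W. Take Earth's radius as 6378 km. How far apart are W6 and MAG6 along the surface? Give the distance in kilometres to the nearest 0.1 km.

767.5 km

Δφ = -6.4770°,  Δλ = -2.7340°
a = sin²(Δφ/2) + cos φ₁ cos φ₂ sin²(Δλ/2) = 0.003616
c = 2·arcsin(√a) = 0.120332 rad = 6.8945°
d = R·c = 6378 × 0.120332 = 767.5 km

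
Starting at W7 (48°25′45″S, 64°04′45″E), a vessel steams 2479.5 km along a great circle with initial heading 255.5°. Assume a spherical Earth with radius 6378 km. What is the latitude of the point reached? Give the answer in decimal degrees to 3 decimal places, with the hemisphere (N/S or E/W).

W7: φ = -48.42917°, λ = +64.07917°
δ = d/R = 2479.5/6378 = 0.388758 rad
φ₂ = arcsin(sin φ₁ cos δ + cos φ₁ sin δ cos θ)
   = arcsin(-0.74814·0.92538 + 0.66355·0.37904·-0.25038) = -49.05015°
λ₂ = λ₁ + atan2(sin θ sin δ cos φ₁, cos δ − sin φ₁ sin φ₂) = 30.02935°

49.050°S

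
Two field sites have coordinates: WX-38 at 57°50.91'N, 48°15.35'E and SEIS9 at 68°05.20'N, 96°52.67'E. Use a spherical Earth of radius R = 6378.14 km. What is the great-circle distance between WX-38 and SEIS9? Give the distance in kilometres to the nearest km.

2621 km

WX-38: φ = +57.84850°, λ = +48.25583°
SEIS9: φ = +68.08667°, λ = +96.87783°
Δφ = 10.2382°,  Δλ = 48.6220°
a = sin²(Δφ/2) + cos φ₁ cos φ₂ sin²(Δλ/2) = 0.041622
c = 2·arcsin(√a) = 0.410916 rad = 23.5437°
d = R·c = 6378.14 × 0.410916 = 2620.9 km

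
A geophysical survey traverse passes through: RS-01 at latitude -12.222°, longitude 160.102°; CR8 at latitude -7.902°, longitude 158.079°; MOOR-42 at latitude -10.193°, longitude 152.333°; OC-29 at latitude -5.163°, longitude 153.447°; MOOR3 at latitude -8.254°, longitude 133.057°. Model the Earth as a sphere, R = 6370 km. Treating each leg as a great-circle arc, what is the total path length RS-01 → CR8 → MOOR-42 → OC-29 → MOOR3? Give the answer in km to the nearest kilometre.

4059 km

RS-01→CR8: c = 0.083023 rad, d = 528.86 km
CR8→MOOR-42: c = 0.106799 rad, d = 680.31 km
MOOR-42→OC-29: c = 0.089878 rad, d = 572.53 km
OC-29→MOOR3: c = 0.357460 rad, d = 2277.02 km
Total = 528.86 + 680.31 + 572.53 + 2277.02 = 4058.71 km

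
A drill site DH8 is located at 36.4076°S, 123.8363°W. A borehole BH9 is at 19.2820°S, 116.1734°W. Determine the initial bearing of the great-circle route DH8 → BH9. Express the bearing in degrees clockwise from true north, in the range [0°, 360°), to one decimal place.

Δλ = 7.6629°
y = sin Δλ · cos φ₂ = 0.125864
x = cos φ₁ sin φ₂ − sin φ₁ cos φ₂ cos Δλ = 0.289464
θ = atan2(y, x) = 23.5003° → 23.5003° (mod 360°)

23.5°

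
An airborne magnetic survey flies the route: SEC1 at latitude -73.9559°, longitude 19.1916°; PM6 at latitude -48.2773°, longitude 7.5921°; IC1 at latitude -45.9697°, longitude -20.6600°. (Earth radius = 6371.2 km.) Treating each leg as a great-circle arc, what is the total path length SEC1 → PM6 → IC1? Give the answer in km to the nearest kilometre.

5051 km

SEC1→PM6: c = 0.456769 rad, d = 2910.16 km
PM6→IC1: c = 0.335988 rad, d = 2140.65 km
Total = 2910.16 + 2140.65 = 5050.81 km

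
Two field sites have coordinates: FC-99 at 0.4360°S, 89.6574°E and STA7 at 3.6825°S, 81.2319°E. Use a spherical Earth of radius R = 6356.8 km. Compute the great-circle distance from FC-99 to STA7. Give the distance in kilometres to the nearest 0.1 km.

1001.1 km

Δφ = -3.2465°,  Δλ = -8.4255°
a = sin²(Δφ/2) + cos φ₁ cos φ₂ sin²(Δλ/2) = 0.006188
c = 2·arcsin(√a) = 0.157484 rad = 9.0232°
d = R·c = 6356.8 × 0.157484 = 1001.1 km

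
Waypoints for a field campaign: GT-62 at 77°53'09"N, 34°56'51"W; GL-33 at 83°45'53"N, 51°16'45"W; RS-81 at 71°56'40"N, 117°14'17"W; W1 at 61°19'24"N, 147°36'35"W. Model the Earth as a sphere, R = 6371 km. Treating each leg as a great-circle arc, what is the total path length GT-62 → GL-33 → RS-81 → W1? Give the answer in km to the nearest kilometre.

GT-62: φ = +77.88583°, λ = -34.94750°
GL-33: φ = +83.76472°, λ = -51.27917°
RS-81: φ = +71.94444°, λ = -117.23806°
W1: φ = +61.32333°, λ = -147.60972°
GT-62→GL-33: c = 0.111225 rad, d = 708.61 km
GL-33→RS-81: c = 0.287887 rad, d = 1834.13 km
RS-81→W1: c = 0.274885 rad, d = 1751.29 km
Total = 708.61 + 1834.13 + 1751.29 = 4294.03 km

4294 km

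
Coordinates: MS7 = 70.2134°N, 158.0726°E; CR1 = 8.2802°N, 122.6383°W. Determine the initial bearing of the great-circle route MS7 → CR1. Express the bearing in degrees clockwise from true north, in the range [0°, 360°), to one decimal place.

Δλ = 79.2891°
y = sin Δλ · cos φ₂ = 0.972335
x = cos φ₁ sin φ₂ − sin φ₁ cos φ₂ cos Δλ = -0.124306
θ = atan2(y, x) = 97.2854° → 97.2854° (mod 360°)

97.3°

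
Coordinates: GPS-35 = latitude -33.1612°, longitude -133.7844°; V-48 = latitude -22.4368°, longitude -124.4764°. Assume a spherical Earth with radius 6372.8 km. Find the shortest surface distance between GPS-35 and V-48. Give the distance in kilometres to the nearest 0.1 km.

Δφ = 10.7244°,  Δλ = 9.3080°
a = sin²(Δφ/2) + cos φ₁ cos φ₂ sin²(Δλ/2) = 0.013827
c = 2·arcsin(√a) = 0.235724 rad = 13.5060°
d = R·c = 6372.8 × 0.235724 = 1502.2 km

1502.2 km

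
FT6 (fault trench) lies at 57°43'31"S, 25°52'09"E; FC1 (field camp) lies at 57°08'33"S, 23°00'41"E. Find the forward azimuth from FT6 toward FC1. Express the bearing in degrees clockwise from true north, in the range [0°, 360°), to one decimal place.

FT6: φ = -57.72528°, λ = +25.86917°
FC1: φ = -57.14250°, λ = +23.01139°
Δλ = -2.8578°
y = sin Δλ · cos φ₂ = -0.027050
x = cos φ₁ sin φ₂ − sin φ₁ cos φ₂ cos Δλ = 0.009601
θ = atan2(y, x) = -70.4589° → 289.5411° (mod 360°)

289.5°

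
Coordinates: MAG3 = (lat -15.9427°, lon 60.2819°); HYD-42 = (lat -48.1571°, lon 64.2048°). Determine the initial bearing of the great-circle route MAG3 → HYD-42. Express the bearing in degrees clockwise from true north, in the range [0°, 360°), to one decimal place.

175.1°

Δλ = 3.9229°
y = sin Δλ · cos φ₂ = 0.045638
x = cos φ₁ sin φ₂ − sin φ₁ cos φ₂ cos Δλ = -0.533518
θ = atan2(y, x) = 175.1107° → 175.1107° (mod 360°)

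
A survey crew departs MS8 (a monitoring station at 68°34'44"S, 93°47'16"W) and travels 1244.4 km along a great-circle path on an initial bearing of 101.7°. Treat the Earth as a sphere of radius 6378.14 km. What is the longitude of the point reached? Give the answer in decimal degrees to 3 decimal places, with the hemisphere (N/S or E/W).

63.242°W

MS8: φ = -68.57889°, λ = -93.78778°
δ = d/R = 1244.4/6378.14 = 0.195104 rad
φ₂ = arcsin(sin φ₁ cos δ + cos φ₁ sin δ cos θ)
   = arcsin(-0.93092·0.98103 + 0.36522·0.19387·-0.20279) = -68.06645°
λ₂ = λ₁ + atan2(sin θ sin δ cos φ₁, cos δ − sin φ₁ sin φ₂) = -63.24164°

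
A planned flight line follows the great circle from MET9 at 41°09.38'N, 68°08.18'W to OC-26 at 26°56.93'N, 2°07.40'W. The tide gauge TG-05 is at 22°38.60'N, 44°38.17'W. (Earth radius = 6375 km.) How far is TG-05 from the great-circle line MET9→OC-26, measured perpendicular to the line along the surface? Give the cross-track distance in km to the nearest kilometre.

2017 km

MET9: φ = +41.15633°, λ = -68.13633°
OC-26: φ = +26.94883°, λ = -2.12333°
TG-05: φ = +22.64333°, λ = -44.63617°
δ₁₃ = central angle MET9→TG-05 = 0.472095 rad  (haversine)
θ₁₃ = bearing MET9→TG-05 = 125.976°,  θ₁₂ = bearing MET9→OC-26 = 82.811°
dₓₜ = R·arcsin(sin δ₁₃ · sin(θ₁₃ − θ₁₂)) = 6375·arcsin(0.45475·sin(43.165°)) = 2016.710 km
|dₓₜ| = 2016.710 km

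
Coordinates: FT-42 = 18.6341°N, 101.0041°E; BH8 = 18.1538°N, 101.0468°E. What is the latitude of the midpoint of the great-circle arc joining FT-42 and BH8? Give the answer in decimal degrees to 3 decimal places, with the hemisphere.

18.394°N

Bx = cos φ₂ cos Δλ = 0.950223,  By = cos φ₂ sin Δλ = 0.000708
φₘ = atan2(sin φ₁ + sin φ₂, √((cos φ₁ + Bx)² + By²)) = 18.39395°
λₘ = λ₁ + atan2(By, cos φ₁ + Bx) = 101.02548°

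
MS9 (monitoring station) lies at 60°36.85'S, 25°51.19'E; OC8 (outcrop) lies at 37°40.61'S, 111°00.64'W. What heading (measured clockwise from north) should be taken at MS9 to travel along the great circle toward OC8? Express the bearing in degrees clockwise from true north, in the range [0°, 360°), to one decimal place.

MS9: φ = -60.61417°, λ = +25.85317°
OC8: φ = -37.67683°, λ = -111.01067°
Δλ = -136.8638°
y = sin Δλ · cos φ₂ = -0.541156
x = cos φ₁ sin φ₂ − sin φ₁ cos φ₂ cos Δλ = -0.803161
θ = atan2(y, x) = -146.0286° → 213.9714° (mod 360°)

214.0°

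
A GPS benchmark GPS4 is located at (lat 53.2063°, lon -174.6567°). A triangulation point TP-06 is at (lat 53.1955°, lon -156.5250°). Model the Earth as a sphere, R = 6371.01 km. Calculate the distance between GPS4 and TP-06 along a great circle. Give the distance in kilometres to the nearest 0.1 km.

1204.5 km

Δφ = -0.0108°,  Δλ = 18.1317°
a = sin²(Δφ/2) + cos φ₁ cos φ₂ sin²(Δλ/2) = 0.008909
c = 2·arcsin(√a) = 0.189053 rad = 10.8320°
d = R·c = 6371.01 × 0.189053 = 1204.5 km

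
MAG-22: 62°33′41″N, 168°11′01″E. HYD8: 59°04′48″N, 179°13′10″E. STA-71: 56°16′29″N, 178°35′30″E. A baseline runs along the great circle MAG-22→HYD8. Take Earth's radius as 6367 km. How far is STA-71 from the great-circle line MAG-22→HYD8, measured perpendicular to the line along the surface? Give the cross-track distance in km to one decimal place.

270.3 km

MAG-22: φ = +62.56139°, λ = +168.18361°
HYD8: φ = +59.08000°, λ = +179.21944°
STA-71: φ = +56.27472°, λ = +178.59167°
δ₁₃ = central angle MAG-22→STA-71 = 0.143112 rad  (haversine)
θ₁₃ = bearing MAG-22→STA-71 = 135.310°,  θ₁₂ = bearing MAG-22→HYD8 = 117.996°
dₓₜ = R·arcsin(sin δ₁₃ · sin(θ₁₃ − θ₁₂)) = 6367·arcsin(0.14262·sin(17.314°)) = 270.336 km
|dₓₜ| = 270.336 km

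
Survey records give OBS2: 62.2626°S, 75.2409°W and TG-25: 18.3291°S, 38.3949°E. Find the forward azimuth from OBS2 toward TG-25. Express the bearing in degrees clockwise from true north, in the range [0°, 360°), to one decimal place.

Δλ = 113.6358°
y = sin Δλ · cos φ₂ = 0.869634
x = cos φ₁ sin φ₂ − sin φ₁ cos φ₂ cos Δλ = -0.483211
θ = atan2(y, x) = 119.0587° → 119.0587° (mod 360°)

119.1°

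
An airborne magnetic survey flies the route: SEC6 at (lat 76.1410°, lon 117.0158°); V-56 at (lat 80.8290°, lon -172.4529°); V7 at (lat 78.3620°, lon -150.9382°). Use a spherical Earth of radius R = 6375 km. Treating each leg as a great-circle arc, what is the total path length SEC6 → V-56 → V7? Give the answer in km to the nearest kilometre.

SEC6→V-56: c = 0.240574 rad, d = 1533.66 km
V-56→V7: c = 0.079608 rad, d = 507.50 km
Total = 1533.66 + 507.50 = 2041.16 km

2041 km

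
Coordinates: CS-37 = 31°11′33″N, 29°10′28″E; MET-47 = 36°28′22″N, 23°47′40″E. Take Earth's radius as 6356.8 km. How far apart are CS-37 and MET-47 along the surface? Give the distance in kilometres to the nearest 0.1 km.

767.2 km

CS-37: φ = +31.19250°, λ = +29.17444°
MET-47: φ = +36.47278°, λ = +23.79444°
Δφ = 5.2803°,  Δλ = -5.3800°
a = sin²(Δφ/2) + cos φ₁ cos φ₂ sin²(Δλ/2) = 0.003637
c = 2·arcsin(√a) = 0.120687 rad = 6.9149°
d = R·c = 6356.8 × 0.120687 = 767.2 km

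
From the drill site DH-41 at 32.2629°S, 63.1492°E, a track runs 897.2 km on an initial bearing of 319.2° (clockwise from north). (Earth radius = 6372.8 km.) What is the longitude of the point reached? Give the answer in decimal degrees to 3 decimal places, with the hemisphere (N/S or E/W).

δ = d/R = 897.2/6372.8 = 0.140786 rad
φ₂ = arcsin(sin φ₁ cos δ + cos φ₁ sin δ cos θ)
   = arcsin(-0.53380·0.99011 + 0.84561·0.14032·0.75700) = -26.02102°
λ₂ = λ₁ + atan2(sin θ sin δ cos φ₁, cos δ − sin φ₁ sin φ₂) = 57.29304°

57.293°E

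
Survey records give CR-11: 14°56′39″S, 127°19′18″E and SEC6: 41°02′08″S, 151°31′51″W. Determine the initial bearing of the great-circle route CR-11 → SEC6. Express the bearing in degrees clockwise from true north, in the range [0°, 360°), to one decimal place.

129.0°

CR-11: φ = -14.94417°, λ = +127.32167°
SEC6: φ = -41.03556°, λ = -151.53083°
Δλ = 81.1475°
y = sin Δλ · cos φ₂ = 0.745317
x = cos φ₁ sin φ₂ − sin φ₁ cos φ₂ cos Δλ = -0.604387
θ = atan2(y, x) = 129.0391° → 129.0391° (mod 360°)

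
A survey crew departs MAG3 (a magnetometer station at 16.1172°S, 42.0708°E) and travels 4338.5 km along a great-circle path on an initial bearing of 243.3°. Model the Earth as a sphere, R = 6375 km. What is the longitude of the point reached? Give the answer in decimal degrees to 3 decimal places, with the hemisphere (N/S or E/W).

1.998°E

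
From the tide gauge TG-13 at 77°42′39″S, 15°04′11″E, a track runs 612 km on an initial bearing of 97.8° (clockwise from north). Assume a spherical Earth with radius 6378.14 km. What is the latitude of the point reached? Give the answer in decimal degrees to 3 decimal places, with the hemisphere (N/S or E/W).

TG-13: φ = -77.71083°, λ = +15.06972°
δ = d/R = 612/6378.14 = 0.095953 rad
φ₂ = arcsin(sin φ₁ cos δ + cos φ₁ sin δ cos θ)
   = arcsin(-0.97709·0.99540 + 0.21285·0.09581·-0.13572) = -77.25428°
λ₂ = λ₁ + atan2(sin θ sin δ cos φ₁, cos δ − sin φ₁ sin φ₂) = 40.55183°

77.254°S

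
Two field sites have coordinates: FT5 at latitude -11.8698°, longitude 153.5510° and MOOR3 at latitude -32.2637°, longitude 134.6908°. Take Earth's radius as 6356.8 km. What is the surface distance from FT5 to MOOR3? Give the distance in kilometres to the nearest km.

2969 km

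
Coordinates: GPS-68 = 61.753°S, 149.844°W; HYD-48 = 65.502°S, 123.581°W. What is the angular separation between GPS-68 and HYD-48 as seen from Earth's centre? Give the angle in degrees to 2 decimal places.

12.15°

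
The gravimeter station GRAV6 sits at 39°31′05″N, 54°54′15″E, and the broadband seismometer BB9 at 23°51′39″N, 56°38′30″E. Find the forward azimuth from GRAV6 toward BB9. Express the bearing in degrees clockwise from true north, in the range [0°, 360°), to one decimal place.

GRAV6: φ = +39.51806°, λ = +54.90417°
BB9: φ = +23.86083°, λ = +56.64167°
Δλ = 1.7375°
y = sin Δλ · cos φ₂ = 0.027729
x = cos φ₁ sin φ₂ − sin φ₁ cos φ₂ cos Δλ = -0.269614
θ = atan2(y, x) = 174.1280° → 174.1280° (mod 360°)

174.1°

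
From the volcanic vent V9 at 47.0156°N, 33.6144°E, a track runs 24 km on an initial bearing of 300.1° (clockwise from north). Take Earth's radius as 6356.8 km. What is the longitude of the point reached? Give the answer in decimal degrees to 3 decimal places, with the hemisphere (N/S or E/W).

33.339°E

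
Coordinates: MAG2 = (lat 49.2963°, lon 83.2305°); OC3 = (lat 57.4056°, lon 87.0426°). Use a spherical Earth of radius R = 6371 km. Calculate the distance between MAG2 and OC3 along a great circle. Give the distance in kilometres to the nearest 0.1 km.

936.2 km

Δφ = 8.1093°,  Δλ = 3.8121°
a = sin²(Δφ/2) + cos φ₁ cos φ₂ sin²(Δλ/2) = 0.005388
c = 2·arcsin(√a) = 0.146942 rad = 8.4191°
d = R·c = 6371 × 0.146942 = 936.2 km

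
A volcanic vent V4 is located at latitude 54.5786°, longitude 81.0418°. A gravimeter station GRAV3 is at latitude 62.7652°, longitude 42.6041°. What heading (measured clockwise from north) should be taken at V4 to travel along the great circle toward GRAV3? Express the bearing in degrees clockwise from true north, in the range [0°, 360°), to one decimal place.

308.1°

Δλ = -38.4377°
y = sin Δλ · cos φ₂ = -0.284497
x = cos φ₁ sin φ₂ − sin φ₁ cos φ₂ cos Δλ = 0.223218
θ = atan2(y, x) = -51.8820° → 308.1180° (mod 360°)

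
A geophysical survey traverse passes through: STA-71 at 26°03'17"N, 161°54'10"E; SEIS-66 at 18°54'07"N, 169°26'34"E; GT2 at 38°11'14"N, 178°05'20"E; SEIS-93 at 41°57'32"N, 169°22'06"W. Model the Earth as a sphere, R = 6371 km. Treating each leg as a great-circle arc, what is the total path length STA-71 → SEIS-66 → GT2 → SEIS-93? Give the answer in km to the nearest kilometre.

4557 km

STA-71: φ = +26.05472°, λ = +161.90278°
SEIS-66: φ = +18.90194°, λ = +169.44278°
GT2: φ = +38.18722°, λ = +178.08889°
SEIS-93: φ = +41.95889°, λ = -169.36833°
STA-71→SEIS-66: c = 0.174181 rad, d = 1109.71 km
SEIS-66→GT2: c = 0.361308 rad, d = 2301.89 km
GT2→SEIS-93: c = 0.179770 rad, d = 1145.31 km
Total = 1109.71 + 2301.89 + 1145.31 = 4556.92 km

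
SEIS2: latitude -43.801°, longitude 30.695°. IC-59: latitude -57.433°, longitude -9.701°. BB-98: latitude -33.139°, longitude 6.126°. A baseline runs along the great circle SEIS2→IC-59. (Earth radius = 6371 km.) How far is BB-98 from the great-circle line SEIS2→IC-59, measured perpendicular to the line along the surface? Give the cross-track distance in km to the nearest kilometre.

δ₁₃ = central angle SEIS2→BB-98 = 0.381739 rad  (haversine)
θ₁₃ = bearing SEIS2→BB-98 = 290.841°,  θ₁₂ = bearing SEIS2→IC-59 = 227.069°
dₓₜ = R·arcsin(sin δ₁₃ · sin(θ₁₃ − θ₁₂)) = 6371·arcsin(0.37253·sin(63.772°)) = 2170.817 km
|dₓₜ| = 2170.817 km

2171 km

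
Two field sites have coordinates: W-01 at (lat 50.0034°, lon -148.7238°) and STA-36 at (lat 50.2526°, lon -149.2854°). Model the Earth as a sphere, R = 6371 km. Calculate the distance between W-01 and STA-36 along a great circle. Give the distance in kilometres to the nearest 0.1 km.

Δφ = 0.2492°,  Δλ = -0.5616°
a = sin²(Δφ/2) + cos φ₁ cos φ₂ sin²(Δλ/2) = 0.000015
c = 2·arcsin(√a) = 0.007642 rad = 0.4379°
d = R·c = 6371 × 0.007642 = 48.7 km

48.7 km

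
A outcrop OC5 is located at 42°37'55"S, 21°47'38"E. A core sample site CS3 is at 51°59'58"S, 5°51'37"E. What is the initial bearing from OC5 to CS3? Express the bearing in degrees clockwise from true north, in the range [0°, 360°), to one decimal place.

223.4°

OC5: φ = -42.63194°, λ = +21.79389°
CS3: φ = -51.99944°, λ = +5.86028°
Δλ = -15.9336°
y = sin Δλ · cos φ₂ = -0.169016
x = cos φ₁ sin φ₂ − sin φ₁ cos φ₂ cos Δλ = -0.178787
θ = atan2(y, x) = -136.6092° → 223.3908° (mod 360°)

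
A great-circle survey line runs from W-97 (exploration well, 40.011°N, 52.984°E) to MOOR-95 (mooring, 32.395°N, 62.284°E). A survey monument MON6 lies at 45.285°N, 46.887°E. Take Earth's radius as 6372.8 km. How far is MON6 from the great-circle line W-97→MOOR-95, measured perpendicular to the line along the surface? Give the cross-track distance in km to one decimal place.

121.1 km

δ₁₃ = central angle W-97→MON6 = 0.120752 rad  (haversine)
θ₁₃ = bearing W-97→MON6 = 321.657°,  θ₁₂ = bearing W-97→MOOR-95 = 132.582°
dₓₜ = R·arcsin(sin δ₁₃ · sin(θ₁₃ − θ₁₂)) = 6372.8·arcsin(0.12046·sin(189.075°)) = -121.088 km
|dₓₜ| = 121.088 km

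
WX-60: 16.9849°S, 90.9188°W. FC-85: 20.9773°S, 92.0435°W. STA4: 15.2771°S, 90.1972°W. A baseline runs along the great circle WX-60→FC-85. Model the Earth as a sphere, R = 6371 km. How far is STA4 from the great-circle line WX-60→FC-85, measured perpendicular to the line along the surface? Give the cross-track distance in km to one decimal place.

26.6 km

δ₁₃ = central angle WX-60→STA4 = 0.032168 rad  (haversine)
θ₁₃ = bearing WX-60→STA4 = 22.193°,  θ₁₂ = bearing WX-60→FC-85 = 194.737°
dₓₜ = R·arcsin(sin δ₁₃ · sin(θ₁₃ − θ₁₂)) = 6371·arcsin(0.03216·sin(-172.544°)) = -26.591 km
|dₓₜ| = 26.591 km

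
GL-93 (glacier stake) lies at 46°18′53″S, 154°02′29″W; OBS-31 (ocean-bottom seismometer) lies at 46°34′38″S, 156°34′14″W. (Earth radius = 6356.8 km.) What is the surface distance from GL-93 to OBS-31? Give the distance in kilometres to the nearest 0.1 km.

GL-93: φ = -46.31472°, λ = -154.04139°
OBS-31: φ = -46.57722°, λ = -156.57056°
Δφ = -0.2625°,  Δλ = -2.5292°
a = sin²(Δφ/2) + cos φ₁ cos φ₂ sin²(Δλ/2) = 0.000236
c = 2·arcsin(√a) = 0.030757 rad = 1.7623°
d = R·c = 6356.8 × 0.030757 = 195.5 km

195.5 km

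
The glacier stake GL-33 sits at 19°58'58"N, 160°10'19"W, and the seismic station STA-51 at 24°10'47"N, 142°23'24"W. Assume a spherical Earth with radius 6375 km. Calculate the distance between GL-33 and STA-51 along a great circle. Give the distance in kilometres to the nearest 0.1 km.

1890.3 km

GL-33: φ = +19.98278°, λ = -160.17194°
STA-51: φ = +24.17972°, λ = -142.39000°
Δφ = 4.1969°,  Δλ = 17.7819°
a = sin²(Δφ/2) + cos φ₁ cos φ₂ sin²(Δλ/2) = 0.021820
c = 2·arcsin(√a) = 0.296519 rad = 16.9893°
d = R·c = 6375 × 0.296519 = 1890.3 km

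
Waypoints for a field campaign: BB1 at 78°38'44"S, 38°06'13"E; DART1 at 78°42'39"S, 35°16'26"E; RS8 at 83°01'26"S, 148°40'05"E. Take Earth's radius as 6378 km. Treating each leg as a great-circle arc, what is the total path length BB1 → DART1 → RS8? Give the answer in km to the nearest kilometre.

BB1: φ = -78.64556°, λ = +38.10361°
DART1: φ = -78.71083°, λ = +35.27389°
RS8: φ = -83.02389°, λ = +148.66806°
BB1→DART1: c = 0.009762 rad, d = 62.26 km
DART1→RS8: c = 0.269323 rad, d = 1717.74 km
Total = 62.26 + 1717.74 = 1780.00 km

1780 km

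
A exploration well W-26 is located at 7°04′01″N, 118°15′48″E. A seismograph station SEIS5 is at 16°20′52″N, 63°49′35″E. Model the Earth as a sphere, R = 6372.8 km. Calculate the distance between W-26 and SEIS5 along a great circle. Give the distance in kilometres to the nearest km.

W-26: φ = +7.06694°, λ = +118.26333°
SEIS5: φ = +16.34778°, λ = +63.82639°
Δφ = 9.2808°,  Δλ = -54.4369°
a = sin²(Δφ/2) + cos φ₁ cos φ₂ sin²(Δλ/2) = 0.205763
c = 2·arcsin(√a) = 0.941626 rad = 53.9512°
d = R·c = 6372.8 × 0.941626 = 6000.8 km

6001 km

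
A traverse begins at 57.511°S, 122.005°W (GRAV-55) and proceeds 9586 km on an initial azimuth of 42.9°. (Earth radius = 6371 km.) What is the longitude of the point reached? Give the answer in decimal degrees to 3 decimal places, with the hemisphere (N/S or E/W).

δ = d/R = 9586/6371 = 1.504630 rad
φ₂ = arcsin(sin φ₁ cos δ + cos φ₁ sin δ cos θ)
   = arcsin(-0.84349·0.06612 + 0.53714·0.99781·0.73254) = 19.68480°
λ₂ = λ₁ + atan2(sin θ sin δ cos φ₁, cos δ − sin φ₁ sin φ₂) = -75.83569°

75.836°W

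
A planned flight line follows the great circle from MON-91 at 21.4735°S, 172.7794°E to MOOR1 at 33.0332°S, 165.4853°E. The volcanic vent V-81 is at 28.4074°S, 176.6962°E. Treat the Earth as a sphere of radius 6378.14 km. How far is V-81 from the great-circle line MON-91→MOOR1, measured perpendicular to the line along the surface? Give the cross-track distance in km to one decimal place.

δ₁₃ = central angle MON-91→V-81 = 0.135941 rad  (haversine)
θ₁₃ = bearing MON-91→V-81 = 153.683°,  θ₁₂ = bearing MON-91→MOOR1 = 207.684°
dₓₜ = R·arcsin(sin δ₁₃ · sin(θ₁₃ − θ₁₂)) = 6378.14·arcsin(0.13552·sin(-54.002°)) = -700.723 km
|dₓₜ| = 700.723 km

700.7 km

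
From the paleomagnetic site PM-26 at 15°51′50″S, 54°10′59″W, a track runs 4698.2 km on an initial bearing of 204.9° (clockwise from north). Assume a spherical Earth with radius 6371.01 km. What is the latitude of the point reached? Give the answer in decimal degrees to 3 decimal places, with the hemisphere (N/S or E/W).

PM-26: φ = -15.86389°, λ = -54.18306°
δ = d/R = 4698.2/6371.01 = 0.737434 rad
φ₂ = arcsin(sin φ₁ cos δ + cos φ₁ sin δ cos θ)
   = arcsin(-0.27335·0.74020 + 0.96191·0.67239·-0.90704) = -52.09166°
λ₂ = λ₁ + atan2(sin θ sin δ cos φ₁, cos δ − sin φ₁ sin φ₂) = -81.62023°

52.092°S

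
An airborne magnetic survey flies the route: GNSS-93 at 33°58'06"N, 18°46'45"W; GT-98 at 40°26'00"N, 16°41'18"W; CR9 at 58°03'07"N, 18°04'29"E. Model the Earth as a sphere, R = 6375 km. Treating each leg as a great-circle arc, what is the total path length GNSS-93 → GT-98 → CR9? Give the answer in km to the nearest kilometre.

3882 km

GNSS-93: φ = +33.96833°, λ = -18.77917°
GT-98: φ = +40.43333°, λ = -16.68833°
CR9: φ = +58.05194°, λ = +18.07472°
GNSS-93→GT-98: c = 0.116509 rad, d = 742.74 km
GT-98→CR9: c = 0.492391 rad, d = 3138.99 km
Total = 742.74 + 3138.99 = 3881.73 km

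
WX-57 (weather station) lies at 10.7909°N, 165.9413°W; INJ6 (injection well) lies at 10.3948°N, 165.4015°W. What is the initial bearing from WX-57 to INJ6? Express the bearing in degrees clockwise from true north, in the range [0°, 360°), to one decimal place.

Δλ = 0.5398°
y = sin Δλ · cos φ₂ = 0.009267
x = cos φ₁ sin φ₂ − sin φ₁ cos φ₂ cos Δλ = -0.006905
θ = atan2(y, x) = 126.6919° → 126.6919° (mod 360°)

126.7°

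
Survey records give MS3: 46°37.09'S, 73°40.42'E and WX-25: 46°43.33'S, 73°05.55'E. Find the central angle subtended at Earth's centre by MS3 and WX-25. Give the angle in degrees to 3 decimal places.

0.412°

MS3: φ = -46.61817°, λ = +73.67367°
WX-25: φ = -46.72217°, λ = +73.09250°
Δφ = -0.1040°,  Δλ = -0.5812°
a = sin²(Δφ/2) + cos φ₁ cos φ₂ sin²(Δλ/2) = 0.000013
c = 2·arcsin(√a) = 0.007193 rad = 0.4121°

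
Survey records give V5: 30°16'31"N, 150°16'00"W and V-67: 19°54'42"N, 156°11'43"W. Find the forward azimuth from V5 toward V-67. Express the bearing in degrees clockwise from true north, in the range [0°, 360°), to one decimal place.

208.7°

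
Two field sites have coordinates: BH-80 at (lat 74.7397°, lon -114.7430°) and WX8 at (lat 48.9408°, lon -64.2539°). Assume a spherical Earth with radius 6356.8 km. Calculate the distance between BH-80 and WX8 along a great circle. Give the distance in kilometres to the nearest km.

3676 km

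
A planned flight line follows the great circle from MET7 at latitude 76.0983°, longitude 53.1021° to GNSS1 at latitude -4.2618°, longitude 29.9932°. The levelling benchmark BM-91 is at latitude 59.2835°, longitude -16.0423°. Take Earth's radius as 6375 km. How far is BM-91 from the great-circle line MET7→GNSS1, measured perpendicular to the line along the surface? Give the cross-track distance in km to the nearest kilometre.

2977 km

δ₁₃ = central angle MET7→BM-91 = 0.498681 rad  (haversine)
θ₁₃ = bearing MET7→BM-91 = 273.600°,  θ₁₂ = bearing MET7→GNSS1 = 203.314°
dₓₜ = R·arcsin(sin δ₁₃ · sin(θ₁₃ − θ₁₂)) = 6375·arcsin(0.47827·sin(70.286°)) = 2977.306 km
|dₓₜ| = 2977.306 km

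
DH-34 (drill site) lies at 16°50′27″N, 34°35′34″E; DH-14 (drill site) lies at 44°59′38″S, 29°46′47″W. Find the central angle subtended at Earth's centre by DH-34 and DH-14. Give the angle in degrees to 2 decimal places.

DH-34: φ = +16.84083°, λ = +34.59278°
DH-14: φ = -44.99389°, λ = -29.77972°
Δφ = -61.8347°,  Δλ = -64.3725°
a = sin²(Δφ/2) + cos φ₁ cos φ₂ sin²(Δλ/2) = 0.456043
c = 2·arcsin(√a) = 1.482768 rad = 84.9563°

84.96°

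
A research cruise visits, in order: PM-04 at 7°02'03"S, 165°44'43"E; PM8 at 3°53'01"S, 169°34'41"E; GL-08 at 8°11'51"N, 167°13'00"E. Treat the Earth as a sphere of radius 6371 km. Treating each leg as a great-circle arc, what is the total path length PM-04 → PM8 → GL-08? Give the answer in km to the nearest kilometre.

PM-04: φ = -7.03417°, λ = +165.74528°
PM8: φ = -3.88361°, λ = +169.57806°
GL-08: φ = +8.19750°, λ = +167.21667°
PM-04→PM8: c = 0.086353 rad, d = 550.16 km
PM8→GL-08: c = 0.214825 rad, d = 1368.65 km
Total = 550.16 + 1368.65 = 1918.81 km

1919 km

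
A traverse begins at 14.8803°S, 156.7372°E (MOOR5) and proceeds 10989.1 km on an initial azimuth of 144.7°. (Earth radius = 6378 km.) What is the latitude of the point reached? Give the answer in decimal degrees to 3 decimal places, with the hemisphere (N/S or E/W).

47.793°S

δ = d/R = 10989.1/6378 = 1.722970 rad
φ₂ = arcsin(sin φ₁ cos δ + cos φ₁ sin δ cos θ)
   = arcsin(-0.25680·-0.15159 + 0.96646·0.98844·-0.81614) = -47.79325°
λ₂ = λ₁ + atan2(sin θ sin δ cos φ₁, cos δ − sin φ₁ sin φ₂) = -81.49765°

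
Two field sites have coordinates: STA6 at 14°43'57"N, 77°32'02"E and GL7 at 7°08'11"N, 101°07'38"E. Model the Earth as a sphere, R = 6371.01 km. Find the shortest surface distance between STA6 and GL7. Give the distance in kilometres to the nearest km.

STA6: φ = +14.73250°, λ = +77.53389°
GL7: φ = +7.13639°, λ = +101.12722°
Δφ = -7.5961°,  Δλ = 23.5933°
a = sin²(Δφ/2) + cos φ₁ cos φ₂ sin²(Δλ/2) = 0.044496
c = 2·arcsin(√a) = 0.425074 rad = 24.3549°
d = R·c = 6371.01 × 0.425074 = 2708.2 km

2708 km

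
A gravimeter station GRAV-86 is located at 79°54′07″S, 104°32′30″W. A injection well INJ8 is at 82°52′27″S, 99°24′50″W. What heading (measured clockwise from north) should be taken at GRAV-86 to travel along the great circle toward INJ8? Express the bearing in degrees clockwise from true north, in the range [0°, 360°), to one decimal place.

168.0°

GRAV-86: φ = -79.90194°, λ = -104.54167°
INJ8: φ = -82.87417°, λ = -99.41389°
Δλ = 5.1278°
y = sin Δλ · cos φ₂ = 0.011087
x = cos φ₁ sin φ₂ − sin φ₁ cos φ₂ cos Δλ = -0.052341
θ = atan2(y, x) = 168.0400° → 168.0400° (mod 360°)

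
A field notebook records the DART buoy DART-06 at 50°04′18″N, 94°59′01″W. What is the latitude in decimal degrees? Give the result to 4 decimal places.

50.0717°N

50° + 4′/60 + 18″/3600 = 50 + 0.06667 + 0.00500 = 50.0717°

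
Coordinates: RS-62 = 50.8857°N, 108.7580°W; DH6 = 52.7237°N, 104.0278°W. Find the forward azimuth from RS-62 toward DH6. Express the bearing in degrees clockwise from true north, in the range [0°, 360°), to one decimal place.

Δλ = 4.7302°
y = sin Δλ · cos φ₂ = 0.049945
x = cos φ₁ sin φ₂ − sin φ₁ cos φ₂ cos Δλ = 0.033674
θ = atan2(y, x) = 56.0111° → 56.0111° (mod 360°)

56.0°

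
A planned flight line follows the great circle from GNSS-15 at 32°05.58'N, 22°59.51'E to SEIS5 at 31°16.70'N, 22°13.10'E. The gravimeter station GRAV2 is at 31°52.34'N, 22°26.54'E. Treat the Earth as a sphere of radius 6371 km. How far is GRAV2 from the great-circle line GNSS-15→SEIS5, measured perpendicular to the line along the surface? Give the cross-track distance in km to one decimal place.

24.8 km

GNSS-15: φ = +32.09300°, λ = +22.99183°
SEIS5: φ = +31.27833°, λ = +22.21833°
GRAV2: φ = +31.87233°, λ = +22.44233°
δ₁₃ = central angle GNSS-15→GRAV2 = 0.009000 rad  (haversine)
θ₁₃ = bearing GNSS-15→GRAV2 = 244.811°,  θ₁₂ = bearing GNSS-15→SEIS5 = 219.140°
dₓₜ = R·arcsin(sin δ₁₃ · sin(θ₁₃ − θ₁₂)) = 6371·arcsin(0.00900·sin(25.671°)) = 24.840 km
|dₓₜ| = 24.840 km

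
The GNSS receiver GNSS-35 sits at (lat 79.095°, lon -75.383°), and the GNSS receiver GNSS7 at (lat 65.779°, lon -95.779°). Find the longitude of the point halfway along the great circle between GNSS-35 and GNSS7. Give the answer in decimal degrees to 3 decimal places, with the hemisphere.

Bx = cos φ₂ cos Δλ = 0.384537,  By = cos φ₂ sin Δλ = -0.142977
φₘ = atan2(sin φ₁ + sin φ₂, √((cos φ₁ + Bx)² + By²)) = 72.66202°
λₘ = λ₁ + atan2(By, cos φ₁ + Bx) = -89.37674°

89.377°W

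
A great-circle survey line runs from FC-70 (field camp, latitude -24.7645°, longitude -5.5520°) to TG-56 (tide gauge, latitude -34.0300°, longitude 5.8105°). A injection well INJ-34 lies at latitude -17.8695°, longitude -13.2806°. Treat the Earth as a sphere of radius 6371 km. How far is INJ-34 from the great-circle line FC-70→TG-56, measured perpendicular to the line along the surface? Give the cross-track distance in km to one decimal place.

67.2 km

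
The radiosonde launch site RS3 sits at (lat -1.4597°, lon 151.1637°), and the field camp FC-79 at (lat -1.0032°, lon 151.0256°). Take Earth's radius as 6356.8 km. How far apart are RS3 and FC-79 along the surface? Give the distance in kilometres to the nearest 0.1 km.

52.9 km

Δφ = 0.4565°,  Δλ = -0.1381°
a = sin²(Δφ/2) + cos φ₁ cos φ₂ sin²(Δλ/2) = 0.000017
c = 2·arcsin(√a) = 0.008324 rad = 0.4769°
d = R·c = 6356.8 × 0.008324 = 52.9 km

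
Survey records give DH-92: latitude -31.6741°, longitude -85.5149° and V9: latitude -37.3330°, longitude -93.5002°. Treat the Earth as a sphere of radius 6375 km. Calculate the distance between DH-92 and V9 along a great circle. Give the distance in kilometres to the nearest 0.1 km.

965.0 km

Δφ = -5.6589°,  Δλ = -7.9853°
a = sin²(Δφ/2) + cos φ₁ cos φ₂ sin²(Δλ/2) = 0.005717
c = 2·arcsin(√a) = 0.151371 rad = 8.6729°
d = R·c = 6375 × 0.151371 = 965.0 km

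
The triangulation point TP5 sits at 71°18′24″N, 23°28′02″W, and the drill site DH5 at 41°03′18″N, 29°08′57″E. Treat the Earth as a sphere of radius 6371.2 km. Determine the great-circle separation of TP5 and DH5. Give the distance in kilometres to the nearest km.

TP5: φ = +71.30667°, λ = -23.46722°
DH5: φ = +41.05500°, λ = +29.14917°
Δφ = -30.2517°,  Δλ = 52.6164°
a = sin²(Δφ/2) + cos φ₁ cos φ₂ sin²(Δλ/2) = 0.115563
c = 2·arcsin(√a) = 0.693717 rad = 39.7471°
d = R·c = 6371.2 × 0.693717 = 4419.8 km

4420 km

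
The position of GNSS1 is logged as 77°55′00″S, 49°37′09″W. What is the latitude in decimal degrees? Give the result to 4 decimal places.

77.9167°S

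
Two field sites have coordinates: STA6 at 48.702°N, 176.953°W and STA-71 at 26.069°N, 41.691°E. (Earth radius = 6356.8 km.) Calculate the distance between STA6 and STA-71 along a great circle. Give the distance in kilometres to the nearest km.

10832 km

Δφ = -22.6330°,  Δλ = -141.3560°
a = sin²(Δφ/2) + cos φ₁ cos φ₂ sin²(Δλ/2) = 0.566436
c = 2·arcsin(√a) = 1.704062 rad = 97.6356°
d = R·c = 6356.8 × 1.704062 = 10832.4 km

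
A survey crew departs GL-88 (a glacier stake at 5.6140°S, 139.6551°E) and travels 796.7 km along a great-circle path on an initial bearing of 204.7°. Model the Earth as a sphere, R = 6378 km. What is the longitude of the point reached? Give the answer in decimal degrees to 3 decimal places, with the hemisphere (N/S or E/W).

δ = d/R = 796.7/6378 = 0.124914 rad
φ₂ = arcsin(sin φ₁ cos δ + cos φ₁ sin δ cos θ)
   = arcsin(-0.09783·0.99221 + 0.99520·0.12459·-0.90851) = -12.10543°
λ₂ = λ₁ + atan2(sin θ sin δ cos φ₁, cos δ − sin φ₁ sin φ₂) = 136.60290°

136.603°E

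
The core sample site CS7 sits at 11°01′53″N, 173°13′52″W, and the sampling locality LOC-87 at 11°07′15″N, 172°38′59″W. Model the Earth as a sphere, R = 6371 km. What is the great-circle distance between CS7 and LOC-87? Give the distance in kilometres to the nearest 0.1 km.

CS7: φ = +11.03139°, λ = -173.23111°
LOC-87: φ = +11.12083°, λ = -172.64972°
Δφ = 0.0894°,  Δλ = 0.5814°
a = sin²(Δφ/2) + cos φ₁ cos φ₂ sin²(Δλ/2) = 0.000025
c = 2·arcsin(√a) = 0.010080 rad = 0.5775°
d = R·c = 6371 × 0.010080 = 64.2 km

64.2 km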